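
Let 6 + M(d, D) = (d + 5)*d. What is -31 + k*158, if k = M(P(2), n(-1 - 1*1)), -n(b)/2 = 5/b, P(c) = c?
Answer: 1233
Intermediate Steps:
n(b) = -10/b
M(d, D) = -6 + d*(5 + d) (M(d, D) = -6 + (d + 5)*d = -6 + (5 + d)*d = -6 + d*(5 + d))
k = 8 (k = -6 + 2² + 5*2 = -6 + 4 + 10 = 8)
-31 + k*158 = -31 + 8*158 = -31 + 1264 = 1233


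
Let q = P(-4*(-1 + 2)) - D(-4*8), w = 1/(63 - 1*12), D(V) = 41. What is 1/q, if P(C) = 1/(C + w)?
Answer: -203/8374 ≈ -0.024242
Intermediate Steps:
w = 1/51 (w = 1/(63 - 12) = 1/51 ≈ 0.019608)
P(C) = 1/(1/51 + C) (P(C) = 1/(C + 1/51) = 1/(1/51 + C))
q = -8374/203 (q = 51/(1 + 51*(-4*(-1 + 2))) - 1*41 = 51/(1 + 51*(-4*1)) - 41 = 51/(1 + 51*(-4)) - 41 = 51/(1 - 204) - 41 = 51/(-203) - 41 = 51*(-1/203) - 41 = -51/203 - 41 = -8374/203 ≈ -41.251)
1/q = 1/(-8374/203) = -203/8374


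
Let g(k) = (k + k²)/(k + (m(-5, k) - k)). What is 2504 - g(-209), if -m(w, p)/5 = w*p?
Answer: 62808/25 ≈ 2512.3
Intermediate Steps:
m(w, p) = -5*p*w (m(w, p) = -5*w*p = -5*p*w)
g(k) = (k + k²)/(25*k) (g(k) = (k + k²)/(k + (-5*k*(-5) - k)) = (k + k²)/(k + (25*k - k)) = (k + k²)/(k + 24*k) = (k + k²)/((25*k)) = (k + k²)*(1/(25*k)) = (k + k²)/(25*k))
2504 - g(-209) = 2504 - (1/25 + (1/25)*(-209)) = 2504 - (1/25 - 209/25) = 2504 - 1*(-208/25) = 2504 + 208/25 = 62808/25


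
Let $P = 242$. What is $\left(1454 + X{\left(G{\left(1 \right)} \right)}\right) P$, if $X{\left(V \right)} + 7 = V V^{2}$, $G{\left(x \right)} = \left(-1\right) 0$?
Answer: $350174$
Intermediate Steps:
$G{\left(x \right)} = 0$
$X{\left(V \right)} = -7 + V^{3}$ ($X{\left(V \right)} = -7 + V V^{2} = -7 + V^{3}$)
$\left(1454 + X{\left(G{\left(1 \right)} \right)}\right) P = \left(1454 - \left(7 - 0^{3}\right)\right) 242 = \left(1454 + \left(-7 + 0\right)\right) 242 = \left(1454 - 7\right) 242 = 1447 \cdot 242 = 350174$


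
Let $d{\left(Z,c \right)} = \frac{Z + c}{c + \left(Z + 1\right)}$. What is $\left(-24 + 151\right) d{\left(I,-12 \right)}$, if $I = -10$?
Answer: $\frac{2794}{21} \approx 133.05$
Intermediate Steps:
$d{\left(Z,c \right)} = \frac{Z + c}{1 + Z + c}$ ($d{\left(Z,c \right)} = \frac{Z + c}{c + \left(1 + Z\right)} = \frac{Z + c}{1 + Z + c}$)
$\left(-24 + 151\right) d{\left(I,-12 \right)} = \left(-24 + 151\right) \frac{-10 - 12}{1 - 10 - 12} = 127 \frac{1}{-21} \left(-22\right) = 127 \left(\left(- \frac{1}{21}\right) \left(-22\right)\right) = 127 \cdot \frac{22}{21} = \frac{2794}{21}$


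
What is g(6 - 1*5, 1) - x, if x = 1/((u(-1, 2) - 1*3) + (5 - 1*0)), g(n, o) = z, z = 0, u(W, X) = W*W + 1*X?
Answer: -⅕ ≈ -0.20000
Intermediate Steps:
u(W, X) = X + W² (u(W, X) = W² + X = X + W²)
g(n, o) = 0
x = ⅕ (x = 1/(((2 + (-1)²) - 1*3) + (5 - 1*0)) = 1/(((2 + 1) - 3) + (5 + 0)) = 1/((3 - 3) + 5) = 1/(0 + 5) = 1/5 = ⅕ ≈ 0.20000)
g(6 - 1*5, 1) - x = 0 - 1*⅕ = 0 - ⅕ = -⅕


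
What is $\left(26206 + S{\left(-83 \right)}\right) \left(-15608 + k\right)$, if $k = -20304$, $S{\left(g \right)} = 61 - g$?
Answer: $-946281200$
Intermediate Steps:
$\left(26206 + S{\left(-83 \right)}\right) \left(-15608 + k\right) = \left(26206 + \left(61 - -83\right)\right) \left(-15608 - 20304\right) = \left(26206 + \left(61 + 83\right)\right) \left(-35912\right) = \left(26206 + 144\right) \left(-35912\right) = 26350 \left(-35912\right) = -946281200$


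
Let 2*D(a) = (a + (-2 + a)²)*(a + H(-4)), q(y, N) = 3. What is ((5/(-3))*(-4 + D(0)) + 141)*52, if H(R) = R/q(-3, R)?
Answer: 71188/9 ≈ 7909.8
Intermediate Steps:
H(R) = R/3
D(a) = (-4/3 + a)*(a + (-2 + a)²)/2 (D(a) = ((a + (-2 + a)²)*(a + (⅓)*(-4)))/2 = ((a + (-2 + a)²)*(a - 4/3))/2 = ((a + (-2 + a)²)*(-4/3 + a))/2 = ((-4/3 + a)*(a + (-2 + a)²))/2 = (-4/3 + a)*(a + (-2 + a)²)/2)
((5/(-3))*(-4 + D(0)) + 141)*52 = ((5/(-3))*(-4 + (-8/3 + (½)*0³ + 4*0 - 13/6*0²)) + 141)*52 = ((5*(-⅓))*(-4 + (-8/3 + (½)*0 + 0 - 13/6*0)) + 141)*52 = (-5*(-4 + (-8/3 + 0 + 0 + 0))/3 + 141)*52 = (-5*(-4 - 8/3)/3 + 141)*52 = (-5/3*(-20/3) + 141)*52 = (100/9 + 141)*52 = (1369/9)*52 = 71188/9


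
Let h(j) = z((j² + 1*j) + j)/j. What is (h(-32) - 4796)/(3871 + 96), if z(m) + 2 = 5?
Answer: -153475/126944 ≈ -1.2090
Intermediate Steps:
z(m) = 3 (z(m) = -2 + 5 = 3)
h(j) = 3/j
(h(-32) - 4796)/(3871 + 96) = (3/(-32) - 4796)/(3871 + 96) = (3*(-1/32) - 4796)/3967 = (-3/32 - 4796)*(1/3967) = -153475/32*1/3967 = -153475/126944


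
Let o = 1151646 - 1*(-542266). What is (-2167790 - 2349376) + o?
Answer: -2823254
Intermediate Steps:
o = 1693912 (o = 1151646 + 542266 = 1693912)
(-2167790 - 2349376) + o = (-2167790 - 2349376) + 1693912 = -4517166 + 1693912 = -2823254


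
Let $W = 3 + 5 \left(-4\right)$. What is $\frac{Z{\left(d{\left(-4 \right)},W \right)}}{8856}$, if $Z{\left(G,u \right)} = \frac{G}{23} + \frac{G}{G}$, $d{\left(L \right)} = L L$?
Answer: $\frac{13}{67896} \approx 0.00019147$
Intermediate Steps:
$d{\left(L \right)} = L^{2}$
$W = -17$ ($W = 3 - 20 = -17$)
$Z{\left(G,u \right)} = 1 + \frac{G}{23}$ ($Z{\left(G,u \right)} = G \frac{1}{23} + 1 = \frac{G}{23} + 1 = 1 + \frac{G}{23}$)
$\frac{Z{\left(d{\left(-4 \right)},W \right)}}{8856} = \frac{1 + \frac{\left(-4\right)^{2}}{23}}{8856} = \left(1 + \frac{1}{23} \cdot 16\right) \frac{1}{8856} = \left(1 + \frac{16}{23}\right) \frac{1}{8856} = \frac{39}{23} \cdot \frac{1}{8856} = \frac{13}{67896}$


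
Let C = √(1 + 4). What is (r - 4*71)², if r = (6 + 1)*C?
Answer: 80901 - 3976*√5 ≈ 72010.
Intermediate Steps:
C = √5 ≈ 2.2361
r = 7*√5 (r = (6 + 1)*√5 = 7*√5 ≈ 15.652)
(r - 4*71)² = (7*√5 - 4*71)² = (7*√5 - 284)² = (-284 + 7*√5)²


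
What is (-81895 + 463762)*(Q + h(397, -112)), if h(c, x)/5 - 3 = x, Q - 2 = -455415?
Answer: -174115313586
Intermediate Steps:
Q = -455413 (Q = 2 - 455415 = -455413)
h(c, x) = 15 + 5*x
(-81895 + 463762)*(Q + h(397, -112)) = (-81895 + 463762)*(-455413 + (15 + 5*(-112))) = 381867*(-455413 + (15 - 560)) = 381867*(-455413 - 545) = 381867*(-455958) = -174115313586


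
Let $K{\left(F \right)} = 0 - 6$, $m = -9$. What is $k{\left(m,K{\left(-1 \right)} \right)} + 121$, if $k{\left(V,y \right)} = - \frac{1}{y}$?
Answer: $\frac{727}{6} \approx 121.17$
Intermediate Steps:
$K{\left(F \right)} = -6$ ($K{\left(F \right)} = 0 - 6 = -6$)
$k{\left(m,K{\left(-1 \right)} \right)} + 121 = - \frac{1}{-6} + 121 = \left(-1\right) \left(- \frac{1}{6}\right) + 121 = \frac{1}{6} + 121 = \frac{727}{6}$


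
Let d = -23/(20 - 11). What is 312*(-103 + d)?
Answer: -98800/3 ≈ -32933.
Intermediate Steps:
d = -23/9 ≈ -2.5556
312*(-103 + d) = 312*(-103 - 23/9) = 312*(-950/9) = -98800/3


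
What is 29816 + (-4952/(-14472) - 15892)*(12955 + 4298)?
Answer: -18367980079/67 ≈ -2.7415e+8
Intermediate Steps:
29816 + (-4952/(-14472) - 15892)*(12955 + 4298) = 29816 + (-4952*(-1/14472) - 15892)*17253 = 29816 + (619/1809 - 15892)*17253 = 29816 - 28748009/1809*17253 = 29816 - 18369977751/67 = -18367980079/67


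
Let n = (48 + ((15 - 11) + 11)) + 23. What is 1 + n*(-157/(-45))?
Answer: 13547/45 ≈ 301.04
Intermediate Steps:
n = 86 (n = (48 + (4 + 11)) + 23 = (48 + 15) + 23 = 63 + 23 = 86)
1 + n*(-157/(-45)) = 1 + 86*(-157/(-45)) = 1 + 86*(-157*(-1/45)) = 1 + 86*(157/45) = 1 + 13502/45 = 13547/45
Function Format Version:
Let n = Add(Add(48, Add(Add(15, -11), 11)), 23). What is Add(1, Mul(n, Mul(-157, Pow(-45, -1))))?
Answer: Rational(13547, 45) ≈ 301.04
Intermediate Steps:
n = 86 (n = Add(Add(48, Add(4, 11)), 23) = Add(Add(48, 15), 23) = Add(63, 23) = 86)
Add(1, Mul(n, Mul(-157, Pow(-45, -1)))) = Add(1, Mul(86, Mul(-157, Pow(-45, -1)))) = Add(1, Mul(86, Mul(-157, Rational(-1, 45)))) = Add(1, Mul(86, Rational(157, 45))) = Add(1, Rational(13502, 45)) = Rational(13547, 45)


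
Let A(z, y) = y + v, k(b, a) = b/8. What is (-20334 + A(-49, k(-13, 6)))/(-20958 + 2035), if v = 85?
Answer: 162005/151384 ≈ 1.0702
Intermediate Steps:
k(b, a) = b/8 (k(b, a) = b*(1/8) = b/8)
A(z, y) = 85 + y (A(z, y) = y + 85 = 85 + y)
(-20334 + A(-49, k(-13, 6)))/(-20958 + 2035) = (-20334 + (85 + (1/8)*(-13)))/(-20958 + 2035) = (-20334 + (85 - 13/8))/(-18923) = (-20334 + 667/8)*(-1/18923) = -162005/8*(-1/18923) = 162005/151384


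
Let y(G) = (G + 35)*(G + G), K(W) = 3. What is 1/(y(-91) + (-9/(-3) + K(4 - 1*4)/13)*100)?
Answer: 13/136696 ≈ 9.5102e-5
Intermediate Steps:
y(G) = 2*G*(35 + G) (y(G) = (35 + G)*(2*G) = 2*G*(35 + G))
1/(y(-91) + (-9/(-3) + K(4 - 1*4)/13)*100) = 1/(2*(-91)*(35 - 91) + (-9/(-3) + 3/13)*100) = 1/(2*(-91)*(-56) + (-9*(-⅓) + 3*(1/13))*100) = 1/(10192 + (3 + 3/13)*100) = 1/(10192 + (42/13)*100) = 1/(10192 + 4200/13) = 1/(136696/13) = 13/136696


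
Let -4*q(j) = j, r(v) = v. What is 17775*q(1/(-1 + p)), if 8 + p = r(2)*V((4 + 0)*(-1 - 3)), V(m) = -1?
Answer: 17775/44 ≈ 403.98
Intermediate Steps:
p = -10 (p = -8 + 2*(-1) = -8 - 2 = -10)
q(j) = -j/4
17775*q(1/(-1 + p)) = 17775*(-1/(4*(-1 - 10))) = 17775*(-¼/(-11)) = 17775*(-¼*(-1/11)) = 17775*(1/44) = 17775/44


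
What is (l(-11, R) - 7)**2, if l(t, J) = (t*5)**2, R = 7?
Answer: 9108324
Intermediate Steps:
l(t, J) = 25*t**2 (l(t, J) = (5*t)**2 = 25*t**2)
(l(-11, R) - 7)**2 = (25*(-11)**2 - 7)**2 = (25*121 - 7)**2 = (3025 - 7)**2 = 3018**2 = 9108324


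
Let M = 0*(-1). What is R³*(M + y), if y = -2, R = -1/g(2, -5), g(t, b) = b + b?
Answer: -1/500 ≈ -0.0020000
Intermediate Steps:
g(t, b) = 2*b
R = ⅒ (R = -1/(2*(-5)) = -1/(-10) = -1*(-⅒) = ⅒ ≈ 0.10000)
M = 0
R³*(M + y) = (⅒)³*(0 - 2) = (1/1000)*(-2) = -1/500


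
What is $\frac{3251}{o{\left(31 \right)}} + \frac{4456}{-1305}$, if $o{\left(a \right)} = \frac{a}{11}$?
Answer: $\frac{46529969}{40455} \approx 1150.2$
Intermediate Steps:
$o{\left(a \right)} = \frac{a}{11}$ ($o{\left(a \right)} = a \frac{1}{11} = \frac{a}{11}$)
$\frac{3251}{o{\left(31 \right)}} + \frac{4456}{-1305} = \frac{3251}{\frac{1}{11} \cdot 31} + \frac{4456}{-1305} = \frac{3251}{\frac{31}{11}} + 4456 \left(- \frac{1}{1305}\right) = 3251 \cdot \frac{11}{31} - \frac{4456}{1305} = \frac{35761}{31} - \frac{4456}{1305} = \frac{46529969}{40455}$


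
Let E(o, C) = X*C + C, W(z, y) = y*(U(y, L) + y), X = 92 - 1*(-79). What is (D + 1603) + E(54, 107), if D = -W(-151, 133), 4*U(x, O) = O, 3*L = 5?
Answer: 27151/12 ≈ 2262.6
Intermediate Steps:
L = 5/3 (L = (⅓)*5 = 5/3 ≈ 1.6667)
U(x, O) = O/4
X = 171 (X = 92 + 79 = 171)
W(z, y) = y*(5/12 + y) (W(z, y) = y*((¼)*(5/3) + y) = y*(5/12 + y))
E(o, C) = 172*C (E(o, C) = 171*C + C = 172*C)
D = -212933/12 (D = -133*(5 + 12*133)/12 = -133*(5 + 1596)/12 = -133*1601/12 = -1*212933/12 = -212933/12 ≈ -17744.)
(D + 1603) + E(54, 107) = (-212933/12 + 1603) + 172*107 = -193697/12 + 18404 = 27151/12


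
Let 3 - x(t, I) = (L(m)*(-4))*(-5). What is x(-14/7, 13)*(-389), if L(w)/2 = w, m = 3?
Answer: 45513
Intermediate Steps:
L(w) = 2*w
x(t, I) = -117 (x(t, I) = 3 - (2*3)*(-4)*(-5) = 3 - 6*(-4)*(-5) = 3 - (-24)*(-5) = 3 - 1*120 = 3 - 120 = -117)
x(-14/7, 13)*(-389) = -117*(-389) = 45513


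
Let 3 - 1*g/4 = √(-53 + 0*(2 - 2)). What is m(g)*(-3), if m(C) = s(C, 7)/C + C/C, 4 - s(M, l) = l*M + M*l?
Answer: 2409/62 - 3*I*√53/62 ≈ 38.855 - 0.35226*I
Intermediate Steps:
s(M, l) = 4 - 2*M*l (s(M, l) = 4 - (l*M + M*l) = 4 - (M*l + M*l) = 4 - 2*M*l)
g = 12 - 4*I*√53 (g = 12 - 4*√(-53 + 0*(2 - 2)) = 12 - 4*√(-53 + 0*0) = 12 - 4*√(-53 + 0) = 12 - 4*I*√53 ≈ 12.0 - 29.12*I)
m(C) = 1 + (4 - 14*C)/C (m(C) = (4 - 2*C*7)/C + C/C = (4 - 14*C)/C + 1 = 1 + (4 - 14*C)/C)
m(g)*(-3) = (-13 + 4/(12 - 4*I*√53))*(-3) = 39 - 12/(12 - 4*I*√53)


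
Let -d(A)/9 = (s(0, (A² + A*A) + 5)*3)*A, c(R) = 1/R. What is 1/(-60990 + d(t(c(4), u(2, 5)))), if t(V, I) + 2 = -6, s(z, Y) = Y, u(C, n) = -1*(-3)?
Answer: -1/32262 ≈ -3.0996e-5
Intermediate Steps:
u(C, n) = 3
t(V, I) = -8 (t(V, I) = -2 - 6 = -8)
d(A) = -9*A*(15 + 6*A²) (d(A) = -9*((A² + A*A) + 5)*3*A = -9*((A² + A²) + 5)*3*A = -9*(2*A² + 5)*3*A = -9*(5 + 2*A²)*3*A = -9*(15 + 6*A²)*A = -9*A*(15 + 6*A²))
1/(-60990 + d(t(c(4), u(2, 5)))) = 1/(-60990 + (-135*(-8) - 54*(-8)³)) = 1/(-60990 + (1080 - 54*(-512))) = 1/(-60990 + (1080 + 27648)) = 1/(-60990 + 28728) = 1/(-32262) = -1/32262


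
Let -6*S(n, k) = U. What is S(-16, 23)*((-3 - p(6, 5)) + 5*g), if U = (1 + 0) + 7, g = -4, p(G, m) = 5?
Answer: 112/3 ≈ 37.333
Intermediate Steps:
U = 8 (U = 1 + 7 = 8)
S(n, k) = -4/3 (S(n, k) = -⅙*8 = -4/3)
S(-16, 23)*((-3 - p(6, 5)) + 5*g) = -4*((-3 - 1*5) + 5*(-4))/3 = -4*((-3 - 5) - 20)/3 = -4*(-8 - 20)/3 = -4/3*(-28) = 112/3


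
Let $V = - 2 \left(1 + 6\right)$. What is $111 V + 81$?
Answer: $-1473$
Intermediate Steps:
$V = -14$ ($V = \left(-2\right) 7 = -14$)
$111 V + 81 = 111 \left(-14\right) + 81 = -1554 + 81 = -1473$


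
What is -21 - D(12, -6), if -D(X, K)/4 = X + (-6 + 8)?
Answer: 35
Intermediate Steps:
D(X, K) = -8 - 4*X (D(X, K) = -4*(X + (-6 + 8)) = -4*(X + 2) = -4*(2 + X) = -8 - 4*X)
-21 - D(12, -6) = -21 - (-8 - 4*12) = -21 - (-8 - 48) = -21 - 1*(-56) = -21 + 56 = 35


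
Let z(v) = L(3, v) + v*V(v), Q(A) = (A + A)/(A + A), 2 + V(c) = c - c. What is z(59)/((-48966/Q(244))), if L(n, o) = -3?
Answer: 121/48966 ≈ 0.0024711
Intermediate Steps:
V(c) = -2 (V(c) = -2 + (c - c) = -2 + 0 = -2)
Q(A) = 1 (Q(A) = (2*A)/((2*A)) = (2*A)*(1/(2*A)) = 1)
z(v) = -3 - 2*v (z(v) = -3 + v*(-2) = -3 - 2*v)
z(59)/((-48966/Q(244))) = (-3 - 2*59)/((-48966/1)) = (-3 - 118)/((-48966*1)) = -121/(-48966) = -121*(-1/48966) = 121/48966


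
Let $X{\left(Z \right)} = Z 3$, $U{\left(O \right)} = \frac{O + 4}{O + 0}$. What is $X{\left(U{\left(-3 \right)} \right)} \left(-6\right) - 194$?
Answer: $-188$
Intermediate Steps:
$U{\left(O \right)} = \frac{4 + O}{O}$
$X{\left(Z \right)} = 3 Z$
$X{\left(U{\left(-3 \right)} \right)} \left(-6\right) - 194 = 3 \frac{4 - 3}{-3} \left(-6\right) - 194 = 3 \left(\left(- \frac{1}{3}\right) 1\right) \left(-6\right) - 194 = 3 \left(- \frac{1}{3}\right) \left(-6\right) - 194 = \left(-1\right) \left(-6\right) - 194 = 6 - 194 = -188$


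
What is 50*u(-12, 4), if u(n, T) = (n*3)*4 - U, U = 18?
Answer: -8100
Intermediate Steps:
u(n, T) = -18 + 12*n (u(n, T) = (n*3)*4 - 1*18 = (3*n)*4 - 18 = 12*n - 18 = -18 + 12*n)
50*u(-12, 4) = 50*(-18 + 12*(-12)) = 50*(-18 - 144) = 50*(-162) = -8100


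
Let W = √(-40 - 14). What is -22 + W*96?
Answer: -22 + 288*I*√6 ≈ -22.0 + 705.45*I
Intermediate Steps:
W = 3*I*√6 (W = √(-54) = 3*I*√6 ≈ 7.3485*I)
-22 + W*96 = -22 + (3*I*√6)*96 = -22 + 288*I*√6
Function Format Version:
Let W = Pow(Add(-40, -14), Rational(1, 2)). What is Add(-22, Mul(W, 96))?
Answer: Add(-22, Mul(288, I, Pow(6, Rational(1, 2)))) ≈ Add(-22.000, Mul(705.45, I))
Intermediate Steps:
W = Mul(3, I, Pow(6, Rational(1, 2))) (W = Pow(-54, Rational(1, 2)) = Mul(3, I, Pow(6, Rational(1, 2))) ≈ Mul(7.3485, I))
Add(-22, Mul(W, 96)) = Add(-22, Mul(Mul(3, I, Pow(6, Rational(1, 2))), 96)) = Add(-22, Mul(288, I, Pow(6, Rational(1, 2))))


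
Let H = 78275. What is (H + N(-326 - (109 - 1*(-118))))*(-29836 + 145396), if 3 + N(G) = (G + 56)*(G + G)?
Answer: 72566364240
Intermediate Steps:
N(G) = -3 + 2*G*(56 + G) (N(G) = -3 + (G + 56)*(G + G) = -3 + (56 + G)*(2*G) = -3 + 2*G*(56 + G))
(H + N(-326 - (109 - 1*(-118))))*(-29836 + 145396) = (78275 + (-3 + 2*(-326 - (109 - 1*(-118)))² + 112*(-326 - (109 - 1*(-118)))))*(-29836 + 145396) = (78275 + (-3 + 2*(-326 - (109 + 118))² + 112*(-326 - (109 + 118))))*115560 = (78275 + (-3 + 2*(-326 - 1*227)² + 112*(-326 - 1*227)))*115560 = (78275 + (-3 + 2*(-326 - 227)² + 112*(-326 - 227)))*115560 = (78275 + (-3 + 2*(-553)² + 112*(-553)))*115560 = (78275 + (-3 + 2*305809 - 61936))*115560 = (78275 + (-3 + 611618 - 61936))*115560 = (78275 + 549679)*115560 = 627954*115560 = 72566364240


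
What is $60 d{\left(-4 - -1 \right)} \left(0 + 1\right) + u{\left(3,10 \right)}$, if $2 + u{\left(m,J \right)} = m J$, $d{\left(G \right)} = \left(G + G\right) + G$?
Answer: $-512$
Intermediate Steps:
$d{\left(G \right)} = 3 G$ ($d{\left(G \right)} = 2 G + G = 3 G$)
$u{\left(m,J \right)} = -2 + J m$ ($u{\left(m,J \right)} = -2 + m J = -2 + J m$)
$60 d{\left(-4 - -1 \right)} \left(0 + 1\right) + u{\left(3,10 \right)} = 60 \cdot 3 \left(-4 - -1\right) \left(0 + 1\right) + \left(-2 + 10 \cdot 3\right) = 60 \cdot 3 \left(-4 + 1\right) 1 + \left(-2 + 30\right) = 60 \cdot 3 \left(-3\right) 1 + 28 = 60 \left(\left(-9\right) 1\right) + 28 = 60 \left(-9\right) + 28 = -540 + 28 = -512$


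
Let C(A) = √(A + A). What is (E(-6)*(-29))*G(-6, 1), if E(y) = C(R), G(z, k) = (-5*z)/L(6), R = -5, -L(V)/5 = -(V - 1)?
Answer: -174*I*√10/5 ≈ -110.05*I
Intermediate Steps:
L(V) = -5 + 5*V (L(V) = -(-5)*(V - 1) = -(-5)*(-1 + V) = -5*(1 - V) = -5 + 5*V)
C(A) = √2*√A (C(A) = √(2*A) = √2*√A)
G(z, k) = -z/5 (G(z, k) = (-5*z)/(-5 + 5*6) = (-5*z)/(-5 + 30) = -5*z/25 = -5*z*(1/25) = -z/5)
E(y) = I*√10 (E(y) = √2*√(-5) = √2*(I*√5) = I*√10)
(E(-6)*(-29))*G(-6, 1) = ((I*√10)*(-29))*(-⅕*(-6)) = -29*I*√10*(6/5) = -174*I*√10/5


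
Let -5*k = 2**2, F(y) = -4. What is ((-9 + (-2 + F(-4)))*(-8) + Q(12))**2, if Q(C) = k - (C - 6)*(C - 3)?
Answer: 106276/25 ≈ 4251.0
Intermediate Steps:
k = -4/5 (k = -1/5*2**2 = -1/5*4 = -4/5 ≈ -0.80000)
Q(C) = -4/5 - (-6 + C)*(-3 + C) (Q(C) = -4/5 - (C - 6)*(C - 3) = -4/5 - (-6 + C)*(-3 + C))
((-9 + (-2 + F(-4)))*(-8) + Q(12))**2 = ((-9 + (-2 - 4))*(-8) + (-94/5 - 1*12**2 + 9*12))**2 = ((-9 - 6)*(-8) + (-94/5 - 1*144 + 108))**2 = (-15*(-8) + (-94/5 - 144 + 108))**2 = (120 - 274/5)**2 = (326/5)**2 = 106276/25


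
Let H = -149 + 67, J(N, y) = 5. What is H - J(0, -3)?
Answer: -87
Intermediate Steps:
H = -82
H - J(0, -3) = -82 - 1*5 = -82 - 5 = -87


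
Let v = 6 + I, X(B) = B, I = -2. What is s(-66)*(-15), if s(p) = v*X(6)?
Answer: -360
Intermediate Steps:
v = 4 (v = 6 - 2 = 4)
s(p) = 24 (s(p) = 4*6 = 24)
s(-66)*(-15) = 24*(-15) = -360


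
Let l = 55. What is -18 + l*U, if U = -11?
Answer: -623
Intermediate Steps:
-18 + l*U = -18 + 55*(-11) = -18 - 605 = -623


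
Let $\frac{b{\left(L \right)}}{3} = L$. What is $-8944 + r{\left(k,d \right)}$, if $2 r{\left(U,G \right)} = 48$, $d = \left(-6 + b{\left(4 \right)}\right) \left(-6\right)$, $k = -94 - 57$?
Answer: $-8920$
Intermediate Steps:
$b{\left(L \right)} = 3 L$
$k = -151$
$d = -36$ ($d = \left(-6 + 3 \cdot 4\right) \left(-6\right) = \left(-6 + 12\right) \left(-6\right) = 6 \left(-6\right) = -36$)
$r{\left(U,G \right)} = 24$ ($r{\left(U,G \right)} = \frac{1}{2} \cdot 48 = 24$)
$-8944 + r{\left(k,d \right)} = -8944 + 24 = -8920$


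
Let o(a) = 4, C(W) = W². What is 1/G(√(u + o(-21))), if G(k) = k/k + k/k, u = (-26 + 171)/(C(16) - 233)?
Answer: ½ ≈ 0.50000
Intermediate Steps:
u = 145/23 (u = (-26 + 171)/(16² - 233) = 145/(256 - 233) = 145/23 ≈ 6.3044)
G(k) = 2 (G(k) = 1 + 1 = 2)
1/G(√(u + o(-21))) = 1/2 = ½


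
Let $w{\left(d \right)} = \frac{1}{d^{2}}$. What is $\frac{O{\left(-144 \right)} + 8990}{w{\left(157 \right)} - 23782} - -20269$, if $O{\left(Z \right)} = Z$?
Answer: $\frac{11881520772019}{586202517} \approx 20269.0$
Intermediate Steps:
$w{\left(d \right)} = \frac{1}{d^{2}}$
$\frac{O{\left(-144 \right)} + 8990}{w{\left(157 \right)} - 23782} - -20269 = \frac{-144 + 8990}{\frac{1}{24649} - 23782} - -20269 = \frac{8846}{\frac{1}{24649} - 23782} + 20269 = \frac{8846}{- \frac{586202517}{24649}} + 20269 = 8846 \left(- \frac{24649}{586202517}\right) + 20269 = - \frac{218045054}{586202517} + 20269 = \frac{11881520772019}{586202517}$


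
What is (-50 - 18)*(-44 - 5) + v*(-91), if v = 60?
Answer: -2128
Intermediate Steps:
(-50 - 18)*(-44 - 5) + v*(-91) = (-50 - 18)*(-44 - 5) + 60*(-91) = -68*(-49) - 5460 = 3332 - 5460 = -2128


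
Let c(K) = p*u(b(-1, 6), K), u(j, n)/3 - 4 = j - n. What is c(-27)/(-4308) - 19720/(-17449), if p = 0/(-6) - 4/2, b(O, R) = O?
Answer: 7341215/6264191 ≈ 1.1719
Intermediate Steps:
u(j, n) = 12 - 3*n + 3*j (u(j, n) = 12 + 3*(j - n) = 12 + (-3*n + 3*j) = 12 - 3*n + 3*j)
p = -2 (p = 0*(-1/6) - 4*1/2 = 0 - 2 = -2)
c(K) = -18 + 6*K (c(K) = -2*(12 - 3*K + 3*(-1)) = -2*(12 - 3*K - 3) = -2*(9 - 3*K) = -18 + 6*K)
c(-27)/(-4308) - 19720/(-17449) = (-18 + 6*(-27))/(-4308) - 19720/(-17449) = (-18 - 162)*(-1/4308) - 19720*(-1/17449) = -180*(-1/4308) + 19720/17449 = 15/359 + 19720/17449 = 7341215/6264191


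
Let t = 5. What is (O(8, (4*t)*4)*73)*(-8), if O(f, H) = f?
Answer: -4672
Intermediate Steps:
(O(8, (4*t)*4)*73)*(-8) = (8*73)*(-8) = 584*(-8) = -4672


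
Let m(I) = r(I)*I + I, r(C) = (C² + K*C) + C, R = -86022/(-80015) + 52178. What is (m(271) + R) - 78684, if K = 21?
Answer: 1719680705692/80015 ≈ 2.1492e+7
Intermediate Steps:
R = 4175108692/80015 (R = -86022*(-1/80015) + 52178 = 86022/80015 + 52178 = 4175108692/80015 ≈ 52179.)
r(C) = C² + 22*C (r(C) = (C² + 21*C) + C = C² + 22*C)
m(I) = I + I²*(22 + I) (m(I) = (I*(22 + I))*I + I = I²*(22 + I) + I = I + I²*(22 + I))
(m(271) + R) - 78684 = (271*(1 + 271*(22 + 271)) + 4175108692/80015) - 78684 = (271*(1 + 271*293) + 4175108692/80015) - 78684 = (271*(1 + 79403) + 4175108692/80015) - 78684 = (271*79404 + 4175108692/80015) - 78684 = (21518484 + 4175108692/80015) - 78684 = 1725976605952/80015 - 78684 = 1719680705692/80015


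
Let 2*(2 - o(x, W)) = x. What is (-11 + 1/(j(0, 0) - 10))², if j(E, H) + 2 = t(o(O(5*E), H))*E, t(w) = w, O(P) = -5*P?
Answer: 17689/144 ≈ 122.84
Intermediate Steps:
o(x, W) = 2 - x/2
j(E, H) = -2 + E*(2 + 25*E/2) (j(E, H) = -2 + (2 - (-5)*5*E/2)*E = -2 + (2 - (-25)*E/2)*E = -2 + (2 + 25*E/2)*E = -2 + E*(2 + 25*E/2))
(-11 + 1/(j(0, 0) - 10))² = (-11 + 1/((-2 + 2*0 + (25/2)*0²) - 10))² = (-11 + 1/((-2 + 0 + (25/2)*0) - 10))² = (-11 + 1/((-2 + 0 + 0) - 10))² = (-11 + 1/(-2 - 10))² = (-11 + 1/(-12))² = (-11 - 1/12)² = (-133/12)² = 17689/144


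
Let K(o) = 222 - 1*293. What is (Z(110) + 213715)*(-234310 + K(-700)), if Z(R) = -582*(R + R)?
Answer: -20080592175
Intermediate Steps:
K(o) = -71 (K(o) = 222 - 293 = -71)
Z(R) = -1164*R
(Z(110) + 213715)*(-234310 + K(-700)) = (-1164*110 + 213715)*(-234310 - 71) = (-128040 + 213715)*(-234381) = 85675*(-234381) = -20080592175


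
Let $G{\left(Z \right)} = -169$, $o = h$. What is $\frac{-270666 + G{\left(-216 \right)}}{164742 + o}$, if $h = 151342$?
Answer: $- \frac{270835}{316084} \approx -0.85684$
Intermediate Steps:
$o = 151342$
$\frac{-270666 + G{\left(-216 \right)}}{164742 + o} = \frac{-270666 - 169}{164742 + 151342} = - \frac{270835}{316084}$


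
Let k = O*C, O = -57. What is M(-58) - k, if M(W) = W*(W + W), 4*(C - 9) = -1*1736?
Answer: -17497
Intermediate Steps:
C = -425 (C = 9 + (-1*1736)/4 = 9 + (¼)*(-1736) = 9 - 434 = -425)
M(W) = 2*W² (M(W) = W*(2*W) = 2*W²)
k = 24225 (k = -57*(-425) = 24225)
M(-58) - k = 2*(-58)² - 1*24225 = 2*3364 - 24225 = 6728 - 24225 = -17497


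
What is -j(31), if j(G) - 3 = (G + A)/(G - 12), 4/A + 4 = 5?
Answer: -92/19 ≈ -4.8421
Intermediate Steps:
A = 4 (A = 4/(-4 + 5) = 4/1 = 4*1 = 4)
j(G) = 3 + (4 + G)/(-12 + G) (j(G) = 3 + (G + 4)/(G - 12) = 3 + (4 + G)/(-12 + G))
-j(31) = -4*(-8 + 31)/(-12 + 31) = -4*23/19 = -1*92/19 = -92/19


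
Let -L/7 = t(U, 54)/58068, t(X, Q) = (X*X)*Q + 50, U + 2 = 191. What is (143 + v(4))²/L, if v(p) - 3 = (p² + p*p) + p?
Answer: -34347222/241123 ≈ -142.45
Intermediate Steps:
U = 189 (U = -2 + 191 = 189)
v(p) = 3 + p + 2*p² (v(p) = 3 + ((p² + p*p) + p) = 3 + ((p² + p²) + p) = 3 + (2*p² + p) = 3 + (p + 2*p²) = 3 + p + 2*p²)
t(X, Q) = 50 + Q*X² (t(X, Q) = X²*Q + 50 = Q*X² + 50 = 50 + Q*X²)
L = -3375722/14517 (L = -7*(50 + 54*189²)/58068 = -7*(50 + 54*35721)/58068 = -7*(50 + 1928934)/58068 = -13502888/58068 = -7*482246/14517 = -3375722/14517 ≈ -232.54)
(143 + v(4))²/L = (143 + (3 + 4 + 2*4²))²/(-3375722/14517) = (143 + (3 + 4 + 2*16))²*(-14517/3375722) = (143 + (3 + 4 + 32))²*(-14517/3375722) = (143 + 39)²*(-14517/3375722) = 182²*(-14517/3375722) = 33124*(-14517/3375722) = -34347222/241123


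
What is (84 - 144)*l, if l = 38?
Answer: -2280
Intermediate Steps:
(84 - 144)*l = (84 - 144)*38 = -60*38 = -2280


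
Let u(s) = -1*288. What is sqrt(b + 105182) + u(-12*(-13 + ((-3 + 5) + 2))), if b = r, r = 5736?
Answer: -288 + sqrt(110918) ≈ 45.044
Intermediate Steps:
u(s) = -288
b = 5736
sqrt(b + 105182) + u(-12*(-13 + ((-3 + 5) + 2))) = sqrt(5736 + 105182) - 288 = sqrt(110918) - 288 = -288 + sqrt(110918)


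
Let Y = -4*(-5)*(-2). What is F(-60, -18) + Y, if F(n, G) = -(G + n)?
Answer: 38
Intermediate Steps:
F(n, G) = -G - n
Y = -40 (Y = 20*(-2) = -40)
F(-60, -18) + Y = (-1*(-18) - 1*(-60)) - 40 = (18 + 60) - 40 = 78 - 40 = 38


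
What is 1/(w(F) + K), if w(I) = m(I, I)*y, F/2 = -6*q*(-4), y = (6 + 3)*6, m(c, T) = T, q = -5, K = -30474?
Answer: -1/43434 ≈ -2.3023e-5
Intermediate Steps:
y = 54 (y = 9*6 = 54)
F = -240 (F = 2*(-6*(-5)*(-4)) = 2*(30*(-4)) = 2*(-120) = -240)
w(I) = 54*I (w(I) = I*54 = 54*I)
1/(w(F) + K) = 1/(54*(-240) - 30474) = 1/(-12960 - 30474) = 1/(-43434) = -1/43434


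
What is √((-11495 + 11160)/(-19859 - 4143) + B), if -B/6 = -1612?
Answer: √5572008591358/24002 ≈ 98.346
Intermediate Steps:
B = 9672 (B = -6*(-1612) = 9672)
√((-11495 + 11160)/(-19859 - 4143) + B) = √((-11495 + 11160)/(-19859 - 4143) + 9672) = √(-335/(-24002) + 9672) = √(-335*(-1/24002) + 9672) = √(335/24002 + 9672) = √(232147679/24002) = √5572008591358/24002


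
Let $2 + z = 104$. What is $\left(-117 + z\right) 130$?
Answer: $-1950$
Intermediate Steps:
$z = 102$ ($z = -2 + 104 = 102$)
$\left(-117 + z\right) 130 = \left(-117 + 102\right) 130 = \left(-15\right) 130 = -1950$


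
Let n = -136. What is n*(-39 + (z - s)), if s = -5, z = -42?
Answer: 10336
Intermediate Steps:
n*(-39 + (z - s)) = -136*(-39 + (-42 - 1*(-5))) = -136*(-39 + (-42 + 5)) = -136*(-39 - 37) = -136*(-76) = 10336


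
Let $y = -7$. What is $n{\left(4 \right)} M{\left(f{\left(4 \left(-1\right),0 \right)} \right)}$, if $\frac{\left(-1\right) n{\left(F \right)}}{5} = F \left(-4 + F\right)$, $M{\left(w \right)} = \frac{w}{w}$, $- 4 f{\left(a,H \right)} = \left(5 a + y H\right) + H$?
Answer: $0$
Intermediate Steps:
$f{\left(a,H \right)} = - \frac{5 a}{4} + \frac{3 H}{2}$ ($f{\left(a,H \right)} = - \frac{\left(5 a - 7 H\right) + H}{4} = - \frac{\left(- 7 H + 5 a\right) + H}{4} = - \frac{- 6 H + 5 a}{4} = - \frac{5 a}{4} + \frac{3 H}{2}$)
$M{\left(w \right)} = 1$
$n{\left(F \right)} = - 5 F \left(-4 + F\right)$
$n{\left(4 \right)} M{\left(f{\left(4 \left(-1\right),0 \right)} \right)} = 5 \cdot 4 \left(4 - 4\right) 1 = 5 \cdot 4 \cdot 0 \cdot 1 = 0 \cdot 1 = 0$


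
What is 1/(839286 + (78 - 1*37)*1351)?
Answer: 1/894677 ≈ 1.1177e-6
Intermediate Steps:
1/(839286 + (78 - 1*37)*1351) = 1/(839286 + (78 - 37)*1351) = 1/(839286 + 41*1351) = 1/(839286 + 55391) = 1/894677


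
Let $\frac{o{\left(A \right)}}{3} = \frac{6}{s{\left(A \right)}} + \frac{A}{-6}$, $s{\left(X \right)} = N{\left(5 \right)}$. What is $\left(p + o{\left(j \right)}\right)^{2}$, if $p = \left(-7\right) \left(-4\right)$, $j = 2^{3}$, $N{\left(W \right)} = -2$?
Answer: $225$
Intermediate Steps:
$j = 8$
$s{\left(X \right)} = -2$
$o{\left(A \right)} = -9 - \frac{A}{2}$ ($o{\left(A \right)} = 3 \left(\frac{6}{-2} + \frac{A}{-6}\right) = 3 \left(6 \left(- \frac{1}{2}\right) + A \left(- \frac{1}{6}\right)\right) = 3 \left(-3 - \frac{A}{6}\right) = -9 - \frac{A}{2}$)
$p = 28$
$\left(p + o{\left(j \right)}\right)^{2} = \left(28 - 13\right)^{2} = 15^{2} = 225$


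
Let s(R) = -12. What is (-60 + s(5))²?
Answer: 5184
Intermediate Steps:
(-60 + s(5))² = (-60 - 12)² = (-72)² = 5184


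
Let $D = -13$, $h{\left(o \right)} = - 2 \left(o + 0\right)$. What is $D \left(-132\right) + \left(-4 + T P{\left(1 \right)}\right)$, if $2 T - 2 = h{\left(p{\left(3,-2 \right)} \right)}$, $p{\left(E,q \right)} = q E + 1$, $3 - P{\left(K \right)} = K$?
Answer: $1724$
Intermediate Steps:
$P{\left(K \right)} = 3 - K$
$p{\left(E,q \right)} = 1 + E q$ ($p{\left(E,q \right)} = E q + 1 = 1 + E q$)
$h{\left(o \right)} = - 2 o$
$T = 6$ ($T = 1 + \frac{\left(-2\right) \left(1 + 3 \left(-2\right)\right)}{2} = 1 + \frac{\left(-2\right) \left(1 - 6\right)}{2} = 1 + \frac{\left(-2\right) \left(-5\right)}{2} = 1 + \frac{1}{2} \cdot 10 = 1 + 5 = 6$)
$D \left(-132\right) + \left(-4 + T P{\left(1 \right)}\right) = \left(-13\right) \left(-132\right) - \left(4 - 6 \left(3 - 1\right)\right) = 1716 - \left(4 - 6 \left(3 - 1\right)\right) = 1716 + \left(-4 + 6 \cdot 2\right) = 1716 + \left(-4 + 12\right) = 1716 + 8 = 1724$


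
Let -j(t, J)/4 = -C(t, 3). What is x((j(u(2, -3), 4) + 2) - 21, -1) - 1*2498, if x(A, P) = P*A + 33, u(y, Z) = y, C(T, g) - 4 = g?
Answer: -2474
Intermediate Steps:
C(T, g) = 4 + g
j(t, J) = 28 (j(t, J) = -(-4)*(4 + 3) = -(-4)*7 = -4*(-7) = 28)
x(A, P) = 33 + A*P (x(A, P) = A*P + 33 = 33 + A*P)
x((j(u(2, -3), 4) + 2) - 21, -1) - 1*2498 = (33 + ((28 + 2) - 21)*(-1)) - 1*2498 = (33 + (30 - 21)*(-1)) - 2498 = (33 + 9*(-1)) - 2498 = (33 - 9) - 2498 = 24 - 2498 = -2474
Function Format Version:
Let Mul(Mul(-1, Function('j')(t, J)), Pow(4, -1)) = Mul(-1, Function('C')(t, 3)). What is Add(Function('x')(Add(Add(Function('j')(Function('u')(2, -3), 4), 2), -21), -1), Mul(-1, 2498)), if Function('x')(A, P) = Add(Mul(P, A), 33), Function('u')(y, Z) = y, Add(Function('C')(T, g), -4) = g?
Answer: -2474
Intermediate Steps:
Function('C')(T, g) = Add(4, g)
Function('j')(t, J) = 28 (Function('j')(t, J) = Mul(-4, Mul(-1, Add(4, 3))) = Mul(-4, Mul(-1, 7)) = Mul(-4, -7) = 28)
Function('x')(A, P) = Add(33, Mul(A, P)) (Function('x')(A, P) = Add(Mul(A, P), 33) = Add(33, Mul(A, P)))
Add(Function('x')(Add(Add(Function('j')(Function('u')(2, -3), 4), 2), -21), -1), Mul(-1, 2498)) = Add(Add(33, Mul(Add(Add(28, 2), -21), -1)), Mul(-1, 2498)) = Add(Add(33, Mul(Add(30, -21), -1)), -2498) = Add(Add(33, Mul(9, -1)), -2498) = Add(Add(33, -9), -2498) = Add(24, -2498) = -2474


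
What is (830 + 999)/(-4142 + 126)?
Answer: -1829/4016 ≈ -0.45543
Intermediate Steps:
(830 + 999)/(-4142 + 126) = 1829/(-4016) = 1829*(-1/4016) = -1829/4016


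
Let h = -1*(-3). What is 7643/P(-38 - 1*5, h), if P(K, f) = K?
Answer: -7643/43 ≈ -177.74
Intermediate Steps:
h = 3
7643/P(-38 - 1*5, h) = 7643/(-38 - 1*5) = 7643/(-38 - 5) = 7643/(-43) = 7643*(-1/43) = -7643/43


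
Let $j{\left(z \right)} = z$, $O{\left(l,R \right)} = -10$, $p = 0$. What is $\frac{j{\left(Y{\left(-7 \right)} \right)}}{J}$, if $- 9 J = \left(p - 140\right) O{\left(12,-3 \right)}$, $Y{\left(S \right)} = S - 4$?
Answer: $\frac{99}{1400} \approx 0.070714$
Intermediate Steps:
$Y{\left(S \right)} = -4 + S$ ($Y{\left(S \right)} = S - 4 = -4 + S$)
$J = - \frac{1400}{9}$ ($J = - \frac{\left(0 - 140\right) \left(-10\right)}{9} = - \frac{\left(-140\right) \left(-10\right)}{9} = \left(- \frac{1}{9}\right) 1400 = - \frac{1400}{9} \approx -155.56$)
$\frac{j{\left(Y{\left(-7 \right)} \right)}}{J} = \frac{-4 - 7}{- \frac{1400}{9}} = \left(-11\right) \left(- \frac{9}{1400}\right) = \frac{99}{1400}$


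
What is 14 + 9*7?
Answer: 77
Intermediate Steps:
14 + 9*7 = 14 + 63 = 77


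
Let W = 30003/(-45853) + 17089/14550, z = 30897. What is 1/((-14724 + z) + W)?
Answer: 667161150/10790344317217 ≈ 6.1829e-5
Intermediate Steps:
W = 347038267/667161150 (W = 30003*(-1/45853) + 17089*(1/14550) = -30003/45853 + 17089/14550 = 347038267/667161150 ≈ 0.52017)
1/((-14724 + z) + W) = 1/((-14724 + 30897) + 347038267/667161150) = 1/(16173 + 347038267/667161150) = 1/(10790344317217/667161150) = 667161150/10790344317217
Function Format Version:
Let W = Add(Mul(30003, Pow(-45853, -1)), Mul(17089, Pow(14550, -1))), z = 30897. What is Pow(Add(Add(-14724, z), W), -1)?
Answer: Rational(667161150, 10790344317217) ≈ 6.1829e-5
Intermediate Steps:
W = Rational(347038267, 667161150) (W = Add(Mul(30003, Rational(-1, 45853)), Mul(17089, Rational(1, 14550))) = Add(Rational(-30003, 45853), Rational(17089, 14550)) = Rational(347038267, 667161150) ≈ 0.52017)
Pow(Add(Add(-14724, z), W), -1) = Pow(Add(Add(-14724, 30897), Rational(347038267, 667161150)), -1) = Pow(Add(16173, Rational(347038267, 667161150)), -1) = Pow(Rational(10790344317217, 667161150), -1) = Rational(667161150, 10790344317217)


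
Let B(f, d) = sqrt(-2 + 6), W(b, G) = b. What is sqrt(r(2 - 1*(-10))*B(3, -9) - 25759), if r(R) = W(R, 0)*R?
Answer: I*sqrt(25471) ≈ 159.6*I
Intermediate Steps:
B(f, d) = 2 (B(f, d) = sqrt(4) = 2)
r(R) = R**2 (r(R) = R*R = R**2)
sqrt(r(2 - 1*(-10))*B(3, -9) - 25759) = sqrt((2 - 1*(-10))**2*2 - 25759) = sqrt((2 + 10)**2*2 - 25759) = sqrt(12**2*2 - 25759) = sqrt(144*2 - 25759) = sqrt(288 - 25759) = sqrt(-25471) = I*sqrt(25471)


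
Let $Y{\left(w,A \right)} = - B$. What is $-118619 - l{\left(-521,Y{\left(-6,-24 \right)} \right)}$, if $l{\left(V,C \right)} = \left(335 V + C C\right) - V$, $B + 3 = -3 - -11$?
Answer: $55370$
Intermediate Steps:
$B = 5$ ($B = -3 - -8 = -3 + \left(-3 + 11\right) = -3 + 8 = 5$)
$Y{\left(w,A \right)} = -5$ ($Y{\left(w,A \right)} = \left(-1\right) 5 = -5$)
$l{\left(V,C \right)} = C^{2} + 334 V$ ($l{\left(V,C \right)} = \left(335 V + C^{2}\right) - V = \left(C^{2} + 335 V\right) - V = C^{2} + 334 V$)
$-118619 - l{\left(-521,Y{\left(-6,-24 \right)} \right)} = -118619 - \left(\left(-5\right)^{2} + 334 \left(-521\right)\right) = -118619 - \left(25 - 174014\right) = -118619 - -173989 = -118619 + 173989 = 55370$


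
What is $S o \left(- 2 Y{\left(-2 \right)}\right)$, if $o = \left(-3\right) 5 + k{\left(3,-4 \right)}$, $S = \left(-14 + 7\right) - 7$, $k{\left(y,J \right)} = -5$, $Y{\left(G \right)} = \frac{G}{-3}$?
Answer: $- \frac{1120}{3} \approx -373.33$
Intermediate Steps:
$Y{\left(G \right)} = - \frac{G}{3}$ ($Y{\left(G \right)} = G \left(- \frac{1}{3}\right) = - \frac{G}{3}$)
$S = -14$ ($S = -7 - 7 = -14$)
$o = -20$ ($o = \left(-3\right) 5 - 5 = -15 - 5 = -20$)
$S o \left(- 2 Y{\left(-2 \right)}\right) = \left(-14\right) \left(-20\right) \left(- 2 \left(\left(- \frac{1}{3}\right) \left(-2\right)\right)\right) = 280 \left(\left(-2\right) \frac{2}{3}\right) = 280 \left(- \frac{4}{3}\right) = - \frac{1120}{3}$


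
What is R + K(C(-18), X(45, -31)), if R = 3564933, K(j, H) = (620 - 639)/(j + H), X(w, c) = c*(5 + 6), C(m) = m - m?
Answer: 1215642172/341 ≈ 3.5649e+6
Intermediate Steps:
C(m) = 0
X(w, c) = 11*c (X(w, c) = c*11 = 11*c)
K(j, H) = -19/(H + j)
R + K(C(-18), X(45, -31)) = 3564933 - 19/(11*(-31) + 0) = 3564933 - 19/(-341 + 0) = 3564933 - 19/(-341) = 3564933 - 19*(-1/341) = 3564933 + 19/341 = 1215642172/341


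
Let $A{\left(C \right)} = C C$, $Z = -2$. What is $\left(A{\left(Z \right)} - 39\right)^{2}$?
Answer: $1225$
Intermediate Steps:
$A{\left(C \right)} = C^{2}$
$\left(A{\left(Z \right)} - 39\right)^{2} = \left(\left(-2\right)^{2} - 39\right)^{2} = \left(4 - 39\right)^{2} = \left(-35\right)^{2} = 1225$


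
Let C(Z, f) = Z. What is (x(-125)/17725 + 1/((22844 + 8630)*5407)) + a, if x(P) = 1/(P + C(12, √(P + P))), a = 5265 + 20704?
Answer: 8851731332615658357/340857612260150 ≈ 25969.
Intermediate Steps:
a = 25969
x(P) = 1/(12 + P) (x(P) = 1/(P + 12) = 1/(12 + P))
(x(-125)/17725 + 1/((22844 + 8630)*5407)) + a = (1/((12 - 125)*17725) + 1/((22844 + 8630)*5407)) + 25969 = ((1/17725)/(-113) + (1/5407)/31474) + 25969 = (-1/113*1/17725 + (1/31474)*(1/5407)) + 25969 = (-1/2002925 + 1/170179918) + 25969 = -168176993/340857612260150 + 25969 = 8851731332615658357/340857612260150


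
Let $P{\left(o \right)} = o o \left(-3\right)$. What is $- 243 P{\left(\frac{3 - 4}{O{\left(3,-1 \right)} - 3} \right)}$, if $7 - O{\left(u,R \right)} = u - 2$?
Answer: $81$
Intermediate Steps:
$O{\left(u,R \right)} = 9 - u$ ($O{\left(u,R \right)} = 7 - \left(u - 2\right) = 7 - \left(-2 + u\right) = 9 - u$)
$P{\left(o \right)} = - 3 o^{2}$ ($P{\left(o \right)} = o^{2} \left(-3\right) = - 3 o^{2}$)
$- 243 P{\left(\frac{3 - 4}{O{\left(3,-1 \right)} - 3} \right)} = - 243 \left(- 3 \left(\frac{3 - 4}{\left(9 - 3\right) - 3}\right)^{2}\right) = - 243 \left(- 3 \left(- \frac{1}{\left(9 - 3\right) - 3}\right)^{2}\right) = - 243 \left(- 3 \left(- \frac{1}{6 - 3}\right)^{2}\right) = - 243 \left(- 3 \left(- \frac{1}{3}\right)^{2}\right) = - 243 \left(\left(-3\right) \frac{1}{9}\right) = \left(-243\right) \left(- \frac{1}{3}\right) = 81$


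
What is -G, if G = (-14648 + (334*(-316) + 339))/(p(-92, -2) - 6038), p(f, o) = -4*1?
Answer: -39951/2014 ≈ -19.837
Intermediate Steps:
p(f, o) = -4
G = 39951/2014 (G = (-14648 + (334*(-316) + 339))/(-4 - 6038) = (-14648 + (-105544 + 339))/(-6042) = (-14648 - 105205)*(-1/6042) = -119853*(-1/6042) = 39951/2014 ≈ 19.837)
-G = -1*39951/2014 = -39951/2014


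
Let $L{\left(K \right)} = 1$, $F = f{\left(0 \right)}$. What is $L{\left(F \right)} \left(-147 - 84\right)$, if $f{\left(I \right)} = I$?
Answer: $-231$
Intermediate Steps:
$F = 0$
$L{\left(F \right)} \left(-147 - 84\right) = 1 \left(-147 - 84\right) = 1 \left(-231\right) = -231$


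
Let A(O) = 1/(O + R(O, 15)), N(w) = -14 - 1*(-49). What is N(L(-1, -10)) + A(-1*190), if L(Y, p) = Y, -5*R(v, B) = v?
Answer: 5319/152 ≈ 34.993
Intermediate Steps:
R(v, B) = -v/5
N(w) = 35 (N(w) = -14 + 49 = 35)
A(O) = 5/(4*O) (A(O) = 1/(O - O/5) = 1/(4*O/5) = 5/(4*O))
N(L(-1, -10)) + A(-1*190) = 35 + 5/(4*((-1*190))) = 35 + (5/4)/(-190) = 35 + (5/4)*(-1/190) = 35 - 1/152 = 5319/152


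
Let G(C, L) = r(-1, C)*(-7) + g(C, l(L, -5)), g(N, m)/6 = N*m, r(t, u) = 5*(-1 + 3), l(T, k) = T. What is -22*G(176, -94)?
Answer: 2185348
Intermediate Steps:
r(t, u) = 10 (r(t, u) = 5*2 = 10)
g(N, m) = 6*N*m (g(N, m) = 6*(N*m) = 6*N*m)
G(C, L) = -70 + 6*C*L (G(C, L) = 10*(-7) + 6*C*L = -70 + 6*C*L)
-22*G(176, -94) = -22*(-70 + 6*176*(-94)) = -22*(-70 - 99264) = -22*(-99334) = 2185348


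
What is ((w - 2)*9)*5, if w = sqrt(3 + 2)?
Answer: -90 + 45*sqrt(5) ≈ 10.623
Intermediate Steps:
w = sqrt(5) ≈ 2.2361
((w - 2)*9)*5 = ((sqrt(5) - 2)*9)*5 = ((-2 + sqrt(5))*9)*5 = (-18 + 9*sqrt(5))*5 = -90 + 45*sqrt(5)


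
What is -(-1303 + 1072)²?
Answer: -53361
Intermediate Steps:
-(-1303 + 1072)² = -1*(-231)² = -1*53361 = -53361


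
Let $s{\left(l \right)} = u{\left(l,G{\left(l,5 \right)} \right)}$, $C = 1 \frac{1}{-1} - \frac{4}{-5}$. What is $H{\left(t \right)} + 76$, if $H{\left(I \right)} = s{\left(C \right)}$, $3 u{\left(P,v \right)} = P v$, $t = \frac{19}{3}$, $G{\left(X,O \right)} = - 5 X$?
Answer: $\frac{1139}{15} \approx 75.933$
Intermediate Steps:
$C = - \frac{1}{5}$ ($C = 1 \left(-1\right) - - \frac{4}{5} = -1 + \frac{4}{5} = - \frac{1}{5} \approx -0.2$)
$t = \frac{19}{3}$ ($t = 19 \cdot \frac{1}{3} = \frac{19}{3} \approx 6.3333$)
$u{\left(P,v \right)} = \frac{P v}{3}$
$s{\left(l \right)} = - \frac{5 l^{2}}{3}$ ($s{\left(l \right)} = \frac{l \left(- 5 l\right)}{3} = - \frac{5 l^{2}}{3}$)
$H{\left(I \right)} = - \frac{1}{15}$ ($H{\left(I \right)} = - \frac{5 \left(- \frac{1}{5}\right)^{2}}{3} = \left(- \frac{5}{3}\right) \frac{1}{25} = - \frac{1}{15}$)
$H{\left(t \right)} + 76 = - \frac{1}{15} + 76 = \frac{1139}{15}$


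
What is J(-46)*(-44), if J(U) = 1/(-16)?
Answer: 11/4 ≈ 2.7500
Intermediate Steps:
J(U) = -1/16
J(-46)*(-44) = -1/16*(-44) = 11/4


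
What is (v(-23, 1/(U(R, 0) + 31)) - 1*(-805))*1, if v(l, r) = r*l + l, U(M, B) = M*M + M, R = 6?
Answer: 57063/73 ≈ 781.68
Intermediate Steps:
U(M, B) = M + M² (U(M, B) = M² + M = M + M²)
v(l, r) = l + l*r (v(l, r) = l*r + l = l + l*r)
(v(-23, 1/(U(R, 0) + 31)) - 1*(-805))*1 = (-23*(1 + 1/(6*(1 + 6) + 31)) - 1*(-805))*1 = (-23*(1 + 1/(6*7 + 31)) + 805)*1 = (-23*(1 + 1/(42 + 31)) + 805)*1 = (-23*(1 + 1/73) + 805)*1 = (-23*74/73 + 805)*1 = (-1702/73 + 805)*1 = (57063/73)*1 = 57063/73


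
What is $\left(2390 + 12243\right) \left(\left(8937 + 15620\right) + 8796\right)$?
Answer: $488054449$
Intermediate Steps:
$\left(2390 + 12243\right) \left(\left(8937 + 15620\right) + 8796\right) = 14633 \left(24557 + 8796\right) = 14633 \cdot 33353 = 488054449$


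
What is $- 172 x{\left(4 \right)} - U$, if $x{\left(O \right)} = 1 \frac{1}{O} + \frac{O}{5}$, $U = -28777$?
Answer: $\frac{142982}{5} \approx 28596.0$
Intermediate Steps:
$x{\left(O \right)} = \frac{1}{O} + \frac{O}{5}$ ($x{\left(O \right)} = \frac{1}{O} + O \frac{1}{5} = \frac{1}{O} + \frac{O}{5}$)
$- 172 x{\left(4 \right)} - U = - 172 \left(\frac{1}{4} + \frac{1}{5} \cdot 4\right) - -28777 = - 172 \left(\frac{1}{4} + \frac{4}{5}\right) + 28777 = \left(-172\right) \frac{21}{20} + 28777 = - \frac{903}{5} + 28777 = \frac{142982}{5}$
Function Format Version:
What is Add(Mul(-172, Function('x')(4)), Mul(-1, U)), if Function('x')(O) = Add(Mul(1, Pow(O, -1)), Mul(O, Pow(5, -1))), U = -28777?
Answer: Rational(142982, 5) ≈ 28596.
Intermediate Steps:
Function('x')(O) = Add(Pow(O, -1), Mul(Rational(1, 5), O)) (Function('x')(O) = Add(Pow(O, -1), Mul(O, Rational(1, 5))) = Add(Pow(O, -1), Mul(Rational(1, 5), O)))
Add(Mul(-172, Function('x')(4)), Mul(-1, U)) = Add(Mul(-172, Add(Pow(4, -1), Mul(Rational(1, 5), 4))), Mul(-1, -28777)) = Add(Mul(-172, Add(Rational(1, 4), Rational(4, 5))), 28777) = Add(Mul(-172, Rational(21, 20)), 28777) = Add(Rational(-903, 5), 28777) = Rational(142982, 5)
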